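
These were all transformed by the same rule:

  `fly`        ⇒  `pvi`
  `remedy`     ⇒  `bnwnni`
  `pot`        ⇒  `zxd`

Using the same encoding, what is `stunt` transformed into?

cddxd

The shift depends on letter class: consonant f→p is +10, but vowel e→n is +9. Vowels shift forward by 9 and consonants shift forward by 10.
On stunt: s(cons)+10=c, t(cons)+10=d, u(vowel)+9=d, n(cons)+10=x, t(cons)+10=d.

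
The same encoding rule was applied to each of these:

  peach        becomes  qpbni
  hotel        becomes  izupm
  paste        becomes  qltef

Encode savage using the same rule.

Shifts by position in peach: pos 0: p→q (+1), pos 1: e→p (+11), pos 2: a→b (+1), pos 3: c→n (+11) — repeating every 2. It's a Vigenère-style cipher with numeric key [1,11]: position i shifts by key[i mod 2].
Applying it to savage: s+1=t, a+11=l, v+1=w, a+11=l, g+1=h, e+11=p.

tlwlhp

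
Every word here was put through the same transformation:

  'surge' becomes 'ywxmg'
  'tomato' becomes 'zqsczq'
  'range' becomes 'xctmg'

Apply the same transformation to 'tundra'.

The rule splits by letter class: vowels +2, consonants +6.
For tundra: t(cons)+6=z, u(vowel)+2=w, n(cons)+6=t, d(cons)+6=j, r(cons)+6=x, a(vowel)+2=c.

zwtjxc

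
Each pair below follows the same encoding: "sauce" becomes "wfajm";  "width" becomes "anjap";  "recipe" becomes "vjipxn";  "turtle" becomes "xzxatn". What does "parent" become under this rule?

tfxlvc

In sauce: s→w is +4, a→f is +5, u→a is +6, c→j is +7 — the shift increases by 1 each position. Letter i (0-indexed) is shifted by i+4, so successive shifts are 4, 5, 6, ….
On parent: p+4=t, a+5=f, r+6=x, e+7=l, n+8=v, t+9=c.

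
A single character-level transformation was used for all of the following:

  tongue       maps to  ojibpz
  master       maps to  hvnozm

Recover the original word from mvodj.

Compare letters: t→o is +21, o→j is +21, n→i is +21 — a constant shift. Each letter is shifted forward by 21 in the alphabet (a Caesar shift of +21).
Undoing it on mvodj: m−21=r, v−21=a, o−21=t, d−21=i, j−21=o.

ratio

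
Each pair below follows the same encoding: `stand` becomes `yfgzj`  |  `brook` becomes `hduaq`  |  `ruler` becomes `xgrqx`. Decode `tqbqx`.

never

The shifts repeat in a cycle of length 2: positions 0,1,… shift by +6, +12, then the pattern repeats.
Decoding tqbqx: t−6=n, q−12=e, b−6=v, q−12=e, x−6=r.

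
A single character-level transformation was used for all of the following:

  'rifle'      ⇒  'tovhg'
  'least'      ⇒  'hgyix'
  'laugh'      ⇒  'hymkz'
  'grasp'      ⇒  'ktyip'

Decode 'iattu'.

sorry

r(17)→t(19) and i(8)→o(14) fit y≡15x+24 (mod 26); the inverse of 15 mod 26 is 7. Treating letters as 0–25, the rule is x ↦ 15x + 24 (mod 26).
Undoing it on iattu: i(8)→7·(8−24)≡18=s; a(0)→7·(0−24)≡14=o; t(19)→7·(19−24)≡17=r; t(19)→7·(19−24)≡17=r; u(20)→7·(20−24)≡24=y (all mod 26).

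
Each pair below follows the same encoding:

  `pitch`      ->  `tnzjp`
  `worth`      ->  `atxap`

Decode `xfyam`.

Letter i (0-indexed) is shifted by i+4, so successive shifts are 4, 5, 6, ….
Decoding xfyam: x−4=t, f−5=a, y−6=s, a−7=t, m−8=e.

taste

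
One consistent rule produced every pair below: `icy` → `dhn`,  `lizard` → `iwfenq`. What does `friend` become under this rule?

The output letters match the input read backwards, each shifted +5: icy reversed is yci. The word is reversed, then every letter is shifted forward by 5.
On friend: reverse → dneirf; then shift: d+5=i, n+5=s, e+5=j, i+5=n, r+5=w, f+5=k.

isjnwk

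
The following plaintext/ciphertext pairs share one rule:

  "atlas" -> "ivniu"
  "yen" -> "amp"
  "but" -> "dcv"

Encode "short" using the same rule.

The shift depends on letter class: consonant t→v is +2, but vowel a→i is +8. Vowels shift forward by 8 and consonants shift forward by 2.
For short: s(cons)+2=u, h(cons)+2=j, o(vowel)+8=w, r(cons)+2=t, t(cons)+2=v.

ujwtv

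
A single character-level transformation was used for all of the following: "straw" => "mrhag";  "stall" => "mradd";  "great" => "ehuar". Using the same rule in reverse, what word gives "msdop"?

solid

s(18)→m(12) and t(19)→r(17) fit y≡5x+0 (mod 26); the inverse of 5 mod 26 is 21. This is an affine cipher: with a=0,…,z=25, each position x becomes (5x+0) mod 26.
Undoing it on msdop: m(12)→21·(12−0)≡18=s; s(18)→21·(18−0)≡14=o; d(3)→21·(3−0)≡11=l; o(14)→21·(14−0)≡8=i; p(15)→21·(15−0)≡3=d (all mod 26).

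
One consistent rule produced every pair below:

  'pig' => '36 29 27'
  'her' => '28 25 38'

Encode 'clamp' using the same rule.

23 32 21 33 36

p is letter #16 and maps to 36: an offset of 20. Letters become their 1-based position plus 20 (so a→21, b→22, …).
Applying it to clamp: c=3→23, l=12→32, a=1→21, m=13→33, p=16→36.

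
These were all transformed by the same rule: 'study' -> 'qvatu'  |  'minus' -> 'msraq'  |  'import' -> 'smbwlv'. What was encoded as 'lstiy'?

ridge

s(18)→q(16) and t(19)→v(21) fit y≡5x+4 (mod 26); the inverse of 5 mod 26 is 21. This is an affine cipher: with a=0,…,z=25, each position x becomes (5x+4) mod 26.
Reversing it on lstiy: l(11)→21·(11−4)≡17=r; s(18)→21·(18−4)≡8=i; t(19)→21·(19−4)≡3=d; i(8)→21·(8−4)≡6=g; y(24)→21·(24−4)≡4=e (all mod 26).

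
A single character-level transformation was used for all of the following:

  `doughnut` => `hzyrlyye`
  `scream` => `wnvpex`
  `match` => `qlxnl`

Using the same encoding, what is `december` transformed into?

hpgpqmic

Shifts by position in doughnut: pos 0: d→h (+4), pos 1: o→z (+11), pos 2: u→y (+4), pos 3: g→r (+11) — repeating every 2. The shifts repeat in a cycle of length 2: positions 0,1,… shift by +4, +11, then the pattern repeats.
Applying it to december: d+4=h, e+11=p, c+4=g, e+11=p, m+4=q, b+11=m, e+4=i, r+11=c.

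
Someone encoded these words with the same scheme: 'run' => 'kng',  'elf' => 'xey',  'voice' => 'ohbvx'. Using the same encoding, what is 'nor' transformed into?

ghk

Compare letters: r→k is +19, u→n is +19, n→g is +19 — a constant shift. This is a Caesar cipher with shift 19.
For nor: n+19=g, o+19=h, r+19=k.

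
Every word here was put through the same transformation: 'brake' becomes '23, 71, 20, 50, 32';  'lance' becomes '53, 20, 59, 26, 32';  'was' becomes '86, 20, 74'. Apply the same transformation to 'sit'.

Each letter becomes 3×(its alphabet position, a=1..z=26) + 17.
For sit: s=19→74, i=9→44, t=20→77.

74, 44, 77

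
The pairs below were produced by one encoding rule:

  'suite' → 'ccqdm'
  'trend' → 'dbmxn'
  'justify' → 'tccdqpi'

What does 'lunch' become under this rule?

The shift depends on letter class: consonant s→c is +10, but vowel u→c is +8. Vowels shift forward by 8 and consonants shift forward by 10.
For lunch: l(cons)+10=v, u(vowel)+8=c, n(cons)+10=x, c(cons)+10=m, h(cons)+10=r.

vcxmr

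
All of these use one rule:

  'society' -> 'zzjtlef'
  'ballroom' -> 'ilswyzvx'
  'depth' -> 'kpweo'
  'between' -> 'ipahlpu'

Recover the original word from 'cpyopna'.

verdict

Shifts by position in society: pos 0: s→z (+7), pos 1: o→z (+11), pos 2: c→j (+7), pos 3: i→t (+11) — repeating every 2. The shifts repeat in a cycle of length 2: positions 0,1,… shift by +7, +11, then the pattern repeats.
Decoding cpyopna: c−7=v, p−11=e, y−7=r, o−11=d, p−7=i, n−11=c, a−7=t.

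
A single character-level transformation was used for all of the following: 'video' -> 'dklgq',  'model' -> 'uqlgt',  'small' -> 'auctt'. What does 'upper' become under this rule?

wxxgz

The shift depends on letter class: consonant v→d is +8, but vowel i→k is +2. Two shifts are in play — +2 for a/e/i/o/u, +8 for every other letter.
For upper: u(vowel)+2=w, p(cons)+8=x, p(cons)+8=x, e(vowel)+2=g, r(cons)+8=z.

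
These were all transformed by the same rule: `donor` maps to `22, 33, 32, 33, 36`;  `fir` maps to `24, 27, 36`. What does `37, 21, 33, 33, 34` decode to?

Letters become their 1-based position plus 18 (so a→19, b→20, …).
Undoing it on 37, 21, 33, 33, 34: 37→(37−18)÷1=19=s, 21→(21−18)÷1=3=c, 33→(33−18)÷1=15=o, 33→(33−18)÷1=15=o, 34→(34−18)÷1=16=p.

scoop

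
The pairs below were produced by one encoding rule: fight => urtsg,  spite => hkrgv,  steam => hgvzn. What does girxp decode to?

trick

This is the alphabet-reversal cipher (Atbash): a becomes z, b becomes y, etc.
Undoing it on girxp: g↔t, i↔r, r↔i, x↔c, p↔k.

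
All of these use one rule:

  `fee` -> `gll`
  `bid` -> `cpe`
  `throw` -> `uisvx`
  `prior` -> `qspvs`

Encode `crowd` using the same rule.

dsvxe

The rule splits by letter class: vowels +7, consonants +1.
For crowd: c(cons)+1=d, r(cons)+1=s, o(vowel)+7=v, w(cons)+1=x, d(cons)+1=e.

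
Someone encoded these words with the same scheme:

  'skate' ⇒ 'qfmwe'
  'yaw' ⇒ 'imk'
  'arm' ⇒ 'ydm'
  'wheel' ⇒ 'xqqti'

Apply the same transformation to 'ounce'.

qozga

The output letters match the input read backwards, each shifted +12: skate reversed is etaks. Read the word backwards and shift each letter +12.
On ounce: reverse → ecnuo; then shift: e+12=q, c+12=o, n+12=z, u+12=g, o+12=a.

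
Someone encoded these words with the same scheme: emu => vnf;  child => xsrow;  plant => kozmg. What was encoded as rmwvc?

Each pair mirrors across the alphabet (e↔v, m↔n, u↔f): positions sum to 25. Letters are reflected about the middle of the alphabet (position → 25−position): Atbash.
Undoing it on rmwvc: r↔i, m↔n, w↔d, v↔e, c↔x.

index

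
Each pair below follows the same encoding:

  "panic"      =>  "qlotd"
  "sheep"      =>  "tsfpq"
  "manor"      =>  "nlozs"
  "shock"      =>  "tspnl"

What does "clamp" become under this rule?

Shifts by position in panic: pos 0: p→q (+1), pos 1: a→l (+11), pos 2: n→o (+1), pos 3: i→t (+11) — repeating every 2. A repeating key of period 2 is used — shifts +1, +11 over and over.
Applying it to clamp: c+1=d, l+11=w, a+1=b, m+11=x, p+1=q.

dwbxq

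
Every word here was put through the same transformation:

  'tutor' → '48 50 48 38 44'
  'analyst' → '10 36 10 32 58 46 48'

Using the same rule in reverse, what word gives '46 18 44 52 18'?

t(#20)→48 and u(#21)→50: differences scale by 2, so n = 2·pos + 8. Each letter becomes 2×(its alphabet position, a=1..z=26) + 8.
Reversing it on 46 18 44 52 18: 46→(46−8)÷2=19=s, 18→(18−8)÷2=5=e, 44→(44−8)÷2=18=r, 52→(52−8)÷2=22=v, 18→(18−8)÷2=5=e.

serve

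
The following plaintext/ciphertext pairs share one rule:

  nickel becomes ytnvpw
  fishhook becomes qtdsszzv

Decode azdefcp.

Compare letters: n→y is +11, i→t is +11, c→n is +11 — a constant shift. Each letter is shifted forward by 11 in the alphabet (a Caesar shift of +11).
Reversing it on azdefcp: a−11=p, z−11=o, d−11=s, e−11=t, f−11=u, c−11=r, p−11=e.

posture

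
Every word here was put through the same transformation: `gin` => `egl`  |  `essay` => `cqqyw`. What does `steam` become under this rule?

qrcyk

Every letter moves 24 places later in the alphabet, wrapping around z→a.
For steam: s+24=q, t+24=r, e+24=c, a+24=y, m+24=k.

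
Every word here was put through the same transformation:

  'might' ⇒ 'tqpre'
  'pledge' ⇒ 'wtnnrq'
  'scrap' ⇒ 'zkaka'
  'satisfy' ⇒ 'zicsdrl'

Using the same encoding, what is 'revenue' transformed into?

ymeoygr

In might: m→t is +7, i→q is +8, g→p is +9, h→r is +10 — the shift increases by 1 each position. Each letter shifts forward by (position + 7), i.e. 7, 8, 9, … — the shift grows by one for each successive letter.
Applying it to revenue: r+7=y, e+8=m, v+9=e, e+10=o, n+11=y, u+12=g, e+13=r.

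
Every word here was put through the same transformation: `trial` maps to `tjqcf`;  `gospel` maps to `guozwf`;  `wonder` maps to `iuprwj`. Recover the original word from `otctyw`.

statue

t(19)→t(19) and r(17)→j(9) fit y≡5x+2 (mod 26); the inverse of 5 mod 26 is 21. Each letter's alphabet position (a=0..z=25) is mapped through 5·x+2 mod 26 — an affine cipher.
Undoing it on otctyw: o(14)→21·(14−2)≡18=s; t(19)→21·(19−2)≡19=t; c(2)→21·(2−2)≡0=a; t(19)→21·(19−2)≡19=t; y(24)→21·(24−2)≡20=u; w(22)→21·(22−2)≡4=e (all mod 26).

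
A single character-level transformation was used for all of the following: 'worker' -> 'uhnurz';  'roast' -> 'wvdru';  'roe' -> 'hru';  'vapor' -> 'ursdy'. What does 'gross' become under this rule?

vvruj

Read the word backwards and shift each letter +3.
Applying it to gross: reverse → ssorg; then shift: s+3=v, s+3=v, o+3=r, r+3=u, g+3=j.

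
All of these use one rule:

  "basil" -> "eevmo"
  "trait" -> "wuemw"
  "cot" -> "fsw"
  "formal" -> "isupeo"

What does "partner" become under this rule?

Vowels shift forward by 4 and consonants shift forward by 3.
Applying it to partner: p(cons)+3=s, a(vowel)+4=e, r(cons)+3=u, t(cons)+3=w, n(cons)+3=q, e(vowel)+4=i, r(cons)+3=u.

seuwqiu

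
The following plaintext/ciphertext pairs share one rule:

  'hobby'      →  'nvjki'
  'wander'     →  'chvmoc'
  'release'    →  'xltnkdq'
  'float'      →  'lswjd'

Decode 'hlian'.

In hobby: h→n is +6, o→v is +7, b→j is +8, b→k is +9 — the shift increases by 1 each position. The shift increases by 1 at each position, starting from +6: 6, 7, 8, ….
Decoding hlian: h−6=b, l−7=e, i−8=a, a−9=r, n−10=d.

beard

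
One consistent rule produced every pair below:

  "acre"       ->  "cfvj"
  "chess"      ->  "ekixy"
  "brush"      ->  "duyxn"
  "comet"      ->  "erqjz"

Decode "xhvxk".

verse

In acre: a→c is +2, c→f is +3, r→v is +4, e→j is +5 — the shift increases by 1 each position. Letter i (0-indexed) is shifted by i+2, so successive shifts are 2, 3, 4, ….
Decoding xhvxk: x−2=v, h−3=e, v−4=r, x−5=s, k−6=e.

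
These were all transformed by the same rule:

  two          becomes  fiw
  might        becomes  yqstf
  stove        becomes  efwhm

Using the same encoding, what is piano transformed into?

The shift depends on letter class: consonant t→f is +12, but vowel o→w is +8. Vowels shift forward by 8 and consonants shift forward by 12.
For piano: p(cons)+12=b, i(vowel)+8=q, a(vowel)+8=i, n(cons)+12=z, o(vowel)+8=w.

bqizw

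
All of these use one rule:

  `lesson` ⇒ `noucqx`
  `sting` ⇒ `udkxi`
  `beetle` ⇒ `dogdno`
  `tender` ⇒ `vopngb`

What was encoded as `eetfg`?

Shifts by position in lesson: pos 0: l→n (+2), pos 1: e→o (+10), pos 2: s→u (+2), pos 3: s→c (+10) — repeating every 2. It's a Vigenère-style cipher with numeric key [2,10]: position i shifts by key[i mod 2].
Reversing it on eetfg: e−2=c, e−10=u, t−2=r, f−10=v, g−2=e.

curve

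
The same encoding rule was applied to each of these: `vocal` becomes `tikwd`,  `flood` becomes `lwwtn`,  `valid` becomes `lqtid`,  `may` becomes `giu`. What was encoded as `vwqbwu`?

motion

The output letters match the input read backwards, each shifted +8: vocal reversed is lacov. Two steps: reverse the string, then apply a Caesar shift of +8.
Decoding vwqbwu: shift back: v−8=n, w−8=o, q−8=i, b−8=t, w−8=o, u−8=m → noitom; then reverse → motion.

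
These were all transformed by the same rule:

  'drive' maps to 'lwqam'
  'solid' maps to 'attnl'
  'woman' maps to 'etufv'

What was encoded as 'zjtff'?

relax

Shifts by position in drive: pos 0: d→l (+8), pos 1: r→w (+5), pos 2: i→q (+8), pos 3: v→a (+5) — repeating every 2. The shifts repeat in a cycle of length 2: positions 0,1,… shift by +8, +5, then the pattern repeats.
Decoding zjtff: z−8=r, j−5=e, t−8=l, f−5=a, f−8=x.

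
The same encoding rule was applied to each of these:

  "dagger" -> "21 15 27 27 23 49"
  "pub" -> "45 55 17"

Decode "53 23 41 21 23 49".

tender

With a=1..z=26, the number is 2·pos + 13.
Reversing it on 53 23 41 21 23 49: 53→(53−13)÷2=20=t, 23→(23−13)÷2=5=e, 41→(41−13)÷2=14=n, 21→(21−13)÷2=4=d, 23→(23−13)÷2=5=e, 49→(49−13)÷2=18=r.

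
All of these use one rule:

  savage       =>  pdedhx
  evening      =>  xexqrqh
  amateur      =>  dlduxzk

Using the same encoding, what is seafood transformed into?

pxdcvvs

s(18)→p(15) and a(0)→d(3) fit y≡5x+3 (mod 26); the inverse of 5 mod 26 is 21. Each letter's alphabet position (a=0..z=25) is mapped through 5·x+3 mod 26 — an affine cipher.
Applying it to seafood: s(18)→5·18+3≡15=p; e(4)→5·4+3≡23=x; a(0)→5·0+3≡3=d; f(5)→5·5+3≡2=c; o(14)→5·14+3≡21=v; o(14)→5·14+3≡21=v; d(3)→5·3+3≡18=s (all mod 26).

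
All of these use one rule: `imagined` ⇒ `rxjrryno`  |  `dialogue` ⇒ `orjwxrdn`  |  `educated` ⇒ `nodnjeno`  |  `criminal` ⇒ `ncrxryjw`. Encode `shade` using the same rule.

The shift depends on letter class: consonant m→x is +11, but vowel i→r is +9. The rule splits by letter class: vowels +9, consonants +11.
For shade: s(cons)+11=d, h(cons)+11=s, a(vowel)+9=j, d(cons)+11=o, e(vowel)+9=n.

dsjon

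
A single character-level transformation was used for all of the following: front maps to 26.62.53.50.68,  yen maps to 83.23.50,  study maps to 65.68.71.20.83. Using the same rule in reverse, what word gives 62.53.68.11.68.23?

f(#6)→26 and r(#18)→62: differences scale by 3, so n = 3·pos + 8. Each letter becomes 3×(its alphabet position, a=1..z=26) + 8.
Reversing it on 62.53.68.11.68.23: 62→(62−8)÷3=18=r, 53→(53−8)÷3=15=o, 68→(68−8)÷3=20=t, 11→(11−8)÷3=1=a, 68→(68−8)÷3=20=t, 23→(23−8)÷3=5=e.

rotate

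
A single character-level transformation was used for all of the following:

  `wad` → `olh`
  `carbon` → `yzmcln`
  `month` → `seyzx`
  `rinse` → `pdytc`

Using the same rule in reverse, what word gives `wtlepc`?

The output letters match the input read backwards, each shifted +11: wad reversed is daw. The word is reversed, then every letter is shifted forward by 11.
Reversing it on wtlepc: shift back: w−11=l, t−11=i, l−11=a, e−11=t, p−11=e, c−11=r → liater; then reverse → retail.

retail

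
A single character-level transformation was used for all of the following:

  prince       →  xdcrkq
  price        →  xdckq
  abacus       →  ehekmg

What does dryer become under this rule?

Treating letters as 0–25, the rule is x ↦ 3x + 4 (mod 26).
For dryer: d(3)→3·3+4≡13=n; r(17)→3·17+4≡3=d; y(24)→3·24+4≡24=y; e(4)→3·4+4≡16=q; r(17)→3·17+4≡3=d (all mod 26).

ndyqd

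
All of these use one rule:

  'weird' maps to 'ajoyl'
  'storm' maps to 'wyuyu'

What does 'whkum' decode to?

scene

In weird: w→a is +4, e→j is +5, i→o is +6, r→y is +7 — the shift increases by 1 each position. Each letter shifts forward by (position + 4), i.e. 4, 5, 6, … — the shift grows by one for each successive letter.
Undoing it on whkum: w−4=s, h−5=c, k−6=e, u−7=n, m−8=e.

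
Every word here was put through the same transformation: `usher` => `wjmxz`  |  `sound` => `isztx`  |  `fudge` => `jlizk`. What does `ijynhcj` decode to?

excited

The output letters match the input read backwards, each shifted +5: usher reversed is rehsu. The word is reversed, then every letter is shifted forward by 5.
Reversing it on ijynhcj: shift back: i−5=d, j−5=e, y−5=t, n−5=i, h−5=c, c−5=x, j−5=e → deticxe; then reverse → excited.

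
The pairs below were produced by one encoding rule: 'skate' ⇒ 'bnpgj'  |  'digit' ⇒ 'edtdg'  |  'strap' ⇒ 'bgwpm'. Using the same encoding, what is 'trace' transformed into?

gwpzj

s(18)→b(1) and k(10)→n(13) fit y≡5x+15 (mod 26); the inverse of 5 mod 26 is 21. Each letter's alphabet position (a=0..z=25) is mapped through 5·x+15 mod 26 — an affine cipher.
Applying it to trace: t(19)→5·19+15≡6=g; r(17)→5·17+15≡22=w; a(0)→5·0+15≡15=p; c(2)→5·2+15≡25=z; e(4)→5·4+15≡9=j (all mod 26).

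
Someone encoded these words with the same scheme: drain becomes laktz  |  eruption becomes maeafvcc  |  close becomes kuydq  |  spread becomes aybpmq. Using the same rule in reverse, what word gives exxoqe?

wonder

The shift increases by 1 at each position, starting from +8: 8, 9, 10, ….
Reversing it on exxoqe: e−8=w, x−9=o, x−10=n, o−11=d, q−12=e, e−13=r.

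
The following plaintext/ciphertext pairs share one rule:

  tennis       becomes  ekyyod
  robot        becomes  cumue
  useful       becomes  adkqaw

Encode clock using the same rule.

The shift depends on letter class: consonant t→e is +11, but vowel e→k is +6. Two shifts are in play — +6 for a/e/i/o/u, +11 for every other letter.
For clock: c(cons)+11=n, l(cons)+11=w, o(vowel)+6=u, c(cons)+11=n, k(cons)+11=v.

nwunv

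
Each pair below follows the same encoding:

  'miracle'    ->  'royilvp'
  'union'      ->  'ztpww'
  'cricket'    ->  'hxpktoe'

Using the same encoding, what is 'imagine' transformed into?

nshorxp

In miracle: m→r is +5, i→o is +6, r→y is +7, a→i is +8 — the shift increases by 1 each position. Letter i (0-indexed) is shifted by i+5, so successive shifts are 5, 6, 7, ….
On imagine: i+5=n, m+6=s, a+7=h, g+8=o, i+9=r, n+10=x, e+11=p.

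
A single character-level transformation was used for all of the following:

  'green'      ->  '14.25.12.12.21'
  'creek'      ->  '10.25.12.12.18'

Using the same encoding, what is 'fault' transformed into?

g is letter #7 and maps to 14: an offset of 7. The number is (letter's place in the alphabet, a=1) + 7.
For fault: f=6→13, a=1→8, u=21→28, l=12→19, t=20→27.

13.8.28.19.27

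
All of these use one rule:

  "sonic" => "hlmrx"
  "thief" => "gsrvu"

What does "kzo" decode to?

pal

Each pair mirrors across the alphabet (s↔h, o↔l, n↔m): positions sum to 25. Each letter is replaced by its mirror in the alphabet: a↔z, b↔y, c↔x, and so on (the Atbash cipher).
Undoing it on kzo: k↔p, z↔a, o↔l.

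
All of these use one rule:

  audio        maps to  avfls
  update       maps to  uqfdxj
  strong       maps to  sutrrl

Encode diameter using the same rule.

djcpiyky

Each letter shifts forward by its position index (0, 1, 2, …) — the shift grows by one for each successive letter.
On diameter: d+0=d, i+1=j, a+2=c, m+3=p, e+4=i, t+5=y, e+6=k, r+7=y.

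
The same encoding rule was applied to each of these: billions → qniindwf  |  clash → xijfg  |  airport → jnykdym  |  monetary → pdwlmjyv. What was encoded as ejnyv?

This is an affine cipher: with a=0,…,z=25, each position x becomes (7x+9) mod 26.
Decoding ejnyv: e(4)→15·(4−9)≡3=d; j(9)→15·(9−9)≡0=a; n(13)→15·(13−9)≡8=i; y(24)→15·(24−9)≡17=r; v(21)→15·(21−9)≡24=y (all mod 26).

dairy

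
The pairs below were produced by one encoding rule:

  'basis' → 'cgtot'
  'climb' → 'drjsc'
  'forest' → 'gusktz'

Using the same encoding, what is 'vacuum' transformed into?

wgdavs

Shifts by position in basis: pos 0: b→c (+1), pos 1: a→g (+6), pos 2: s→t (+1), pos 3: i→o (+6) — repeating every 2. A repeating key of period 2 is used — shifts +1, +6 over and over.
For vacuum: v+1=w, a+6=g, c+1=d, u+6=a, u+1=v, m+6=s.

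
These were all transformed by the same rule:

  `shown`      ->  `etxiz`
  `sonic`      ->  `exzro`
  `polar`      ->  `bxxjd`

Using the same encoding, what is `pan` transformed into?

The shift depends on letter class: consonant s→e is +12, but vowel o→x is +9. Vowels shift forward by 9 and consonants shift forward by 12.
On pan: p(cons)+12=b, a(vowel)+9=j, n(cons)+12=z.

bjz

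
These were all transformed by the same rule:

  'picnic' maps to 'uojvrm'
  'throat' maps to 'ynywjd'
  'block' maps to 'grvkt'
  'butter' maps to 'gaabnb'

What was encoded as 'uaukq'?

In picnic: p→u is +5, i→o is +6, c→j is +7, n→v is +8 — the shift increases by 1 each position. The shift increases by 1 at each position, starting from +5: 5, 6, 7, ….
Decoding uaukq: u−5=p, a−6=u, u−7=n, k−8=c, q−9=h.

punch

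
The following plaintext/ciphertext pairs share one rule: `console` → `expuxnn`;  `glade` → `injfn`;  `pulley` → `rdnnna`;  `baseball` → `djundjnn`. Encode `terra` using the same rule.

The shift depends on letter class: consonant c→e is +2, but vowel o→x is +9. Vowels shift forward by 9 and consonants shift forward by 2.
For terra: t(cons)+2=v, e(vowel)+9=n, r(cons)+2=t, r(cons)+2=t, a(vowel)+9=j.

vnttj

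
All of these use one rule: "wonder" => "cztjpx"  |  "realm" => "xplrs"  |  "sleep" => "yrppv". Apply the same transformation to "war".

clx

The shift depends on letter class: consonant w→c is +6, but vowel o→z is +11. Two shifts are in play — +11 for a/e/i/o/u, +6 for every other letter.
Applying it to war: w(cons)+6=c, a(vowel)+11=l, r(cons)+6=x.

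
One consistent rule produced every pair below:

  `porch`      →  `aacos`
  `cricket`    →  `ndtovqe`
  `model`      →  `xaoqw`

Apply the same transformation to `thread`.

Shifts by position in porch: pos 0: p→a (+11), pos 1: o→a (+12), pos 2: r→c (+11), pos 3: c→o (+12) — repeating every 2. It's a Vigenère-style cipher with numeric key [11,12]: position i shifts by key[i mod 2].
For thread: t+11=e, h+12=t, r+11=c, e+12=q, a+11=l, d+12=p.

etcqlp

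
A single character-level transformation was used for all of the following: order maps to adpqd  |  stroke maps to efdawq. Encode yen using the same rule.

kqz

Compare letters: o→a is +12, r→d is +12, d→p is +12 — a constant shift. Each letter is shifted forward by 12 in the alphabet (a Caesar shift of +12).
On yen: y+12=k, e+12=q, n+12=z.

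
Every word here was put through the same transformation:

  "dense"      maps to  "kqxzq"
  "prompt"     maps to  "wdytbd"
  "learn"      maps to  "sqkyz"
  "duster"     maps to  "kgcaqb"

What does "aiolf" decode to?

tweet

It's a Vigenère-style cipher with numeric key [7,12,10]: position i shifts by key[i mod 3].
Undoing it on aiolf: a−7=t, i−12=w, o−10=e, l−7=e, f−12=t.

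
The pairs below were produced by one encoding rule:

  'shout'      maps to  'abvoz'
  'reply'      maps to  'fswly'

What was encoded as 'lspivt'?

The output letters match the input read backwards, each shifted +7: shout reversed is tuohs. Two steps: reverse the string, then apply a Caesar shift of +7.
Decoding lspivt: shift back: l−7=e, s−7=l, p−7=i, i−7=b, v−7=o, t−7=m → elibom; then reverse → mobile.

mobile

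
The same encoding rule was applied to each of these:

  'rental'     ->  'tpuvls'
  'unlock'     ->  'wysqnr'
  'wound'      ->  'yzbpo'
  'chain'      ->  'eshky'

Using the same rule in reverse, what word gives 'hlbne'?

It's a Vigenère-style cipher with numeric key [2,11,7]: position i shifts by key[i mod 3].
Reversing it on hlbne: h−2=f, l−11=a, b−7=u, n−2=l, e−11=t.

fault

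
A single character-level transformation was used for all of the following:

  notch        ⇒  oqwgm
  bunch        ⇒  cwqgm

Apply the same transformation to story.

tvrvd

In notch: n→o is +1, o→q is +2, t→w is +3, c→g is +4 — the shift increases by 1 each position. The shift increases by 1 at each position, starting from +1: 1, 2, 3, ….
For story: s+1=t, t+2=v, o+3=r, r+4=v, y+5=d.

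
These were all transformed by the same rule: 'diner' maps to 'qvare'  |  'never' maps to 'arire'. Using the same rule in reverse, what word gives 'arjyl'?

newly

Compare letters: d→q is +13, i→v is +13, n→a is +13 — a constant shift. Each letter is shifted forward by 13 in the alphabet (a Caesar shift of +13).
Undoing it on arjyl: a−13=n, r−13=e, j−13=w, y−13=l, l−13=y.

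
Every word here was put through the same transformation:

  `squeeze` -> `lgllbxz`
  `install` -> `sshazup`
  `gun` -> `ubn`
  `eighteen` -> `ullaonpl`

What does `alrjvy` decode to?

rocket

Read the word backwards and shift each letter +7.
Undoing it on alrjvy: shift back: a−7=t, l−7=e, r−7=k, j−7=c, v−7=o, y−7=r → tekcor; then reverse → rocket.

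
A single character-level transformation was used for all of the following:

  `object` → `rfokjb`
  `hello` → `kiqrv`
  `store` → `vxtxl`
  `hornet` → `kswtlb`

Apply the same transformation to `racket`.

uehqlb

Each letter shifts forward by (position + 3), i.e. 3, 4, 5, … — the shift grows by one for each successive letter.
For racket: r+3=u, a+4=e, c+5=h, k+6=q, e+7=l, t+8=b.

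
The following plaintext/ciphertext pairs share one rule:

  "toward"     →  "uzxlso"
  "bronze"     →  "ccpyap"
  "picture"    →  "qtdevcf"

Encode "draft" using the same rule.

Shifts by position in toward: pos 0: t→u (+1), pos 1: o→z (+11), pos 2: w→x (+1), pos 3: a→l (+11) — repeating every 2. It's a Vigenère-style cipher with numeric key [1,11]: position i shifts by key[i mod 2].
On draft: d+1=e, r+11=c, a+1=b, f+11=q, t+1=u.

ecbqu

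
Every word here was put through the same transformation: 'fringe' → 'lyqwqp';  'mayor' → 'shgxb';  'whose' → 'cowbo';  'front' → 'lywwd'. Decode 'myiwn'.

grand

In fringe: f→l is +6, r→y is +7, i→q is +8, n→w is +9 — the shift increases by 1 each position. Each letter shifts forward by (position + 6), i.e. 6, 7, 8, … — the shift grows by one for each successive letter.
Decoding myiwn: m−6=g, y−7=r, i−8=a, w−9=n, n−10=d.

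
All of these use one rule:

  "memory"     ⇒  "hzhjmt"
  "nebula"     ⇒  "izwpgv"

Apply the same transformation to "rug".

Compare letters: m→h is +21, e→z is +21, m→h is +21 — a constant shift. Each letter is shifted forward by 21 in the alphabet (a Caesar shift of +21).
For rug: r+21=m, u+21=p, g+21=b.

mpb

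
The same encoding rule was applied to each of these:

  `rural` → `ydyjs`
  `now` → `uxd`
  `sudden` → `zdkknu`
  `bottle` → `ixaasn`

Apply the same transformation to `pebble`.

Vowels shift forward by 9 and consonants shift forward by 7.
Applying it to pebble: p(cons)+7=w, e(vowel)+9=n, b(cons)+7=i, b(cons)+7=i, l(cons)+7=s, e(vowel)+9=n.

wniisn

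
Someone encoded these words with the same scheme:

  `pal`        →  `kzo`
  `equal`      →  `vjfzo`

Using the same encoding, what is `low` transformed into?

old

Each pair mirrors across the alphabet (p↔k, a↔z, l↔o): positions sum to 25. Each letter is replaced by its mirror in the alphabet: a↔z, b↔y, c↔x, and so on (the Atbash cipher).
On low: l↔o, o↔l, w↔d.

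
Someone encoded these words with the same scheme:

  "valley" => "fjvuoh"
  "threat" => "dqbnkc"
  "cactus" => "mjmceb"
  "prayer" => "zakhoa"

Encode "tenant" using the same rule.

It's a Vigenère-style cipher with numeric key [10,9]: position i shifts by key[i mod 2].
Applying it to tenant: t+10=d, e+9=n, n+10=x, a+9=j, n+10=x, t+9=c.

dnxjxc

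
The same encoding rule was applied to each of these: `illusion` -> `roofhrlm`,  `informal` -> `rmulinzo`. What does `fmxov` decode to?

uncle

Each pair mirrors across the alphabet (i↔r, l↔o, l↔o): positions sum to 25. Each letter is replaced by its mirror in the alphabet: a↔z, b↔y, c↔x, and so on (the Atbash cipher).
Decoding fmxov: f↔u, m↔n, x↔c, o↔l, v↔e.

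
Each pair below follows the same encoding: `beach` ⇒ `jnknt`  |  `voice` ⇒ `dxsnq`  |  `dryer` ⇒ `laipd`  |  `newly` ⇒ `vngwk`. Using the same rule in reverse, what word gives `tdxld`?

The shift increases by 1 at each position, starting from +8: 8, 9, 10, ….
Decoding tdxld: t−8=l, d−9=u, x−10=n, l−11=a, d−12=r.

lunar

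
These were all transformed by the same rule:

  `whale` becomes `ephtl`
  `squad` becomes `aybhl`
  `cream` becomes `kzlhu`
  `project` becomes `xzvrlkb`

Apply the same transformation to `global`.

otvjht

Vowels shift forward by 7 and consonants shift forward by 8.
Applying it to global: g(cons)+8=o, l(cons)+8=t, o(vowel)+7=v, b(cons)+8=j, a(vowel)+7=h, l(cons)+8=t.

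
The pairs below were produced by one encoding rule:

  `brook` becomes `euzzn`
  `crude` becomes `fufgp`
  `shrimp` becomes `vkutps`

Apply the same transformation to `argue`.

The shift depends on letter class: consonant b→e is +3, but vowel o→z is +11. Two shifts are in play — +11 for a/e/i/o/u, +3 for every other letter.
For argue: a(vowel)+11=l, r(cons)+3=u, g(cons)+3=j, u(vowel)+11=f, e(vowel)+11=p.

lujfp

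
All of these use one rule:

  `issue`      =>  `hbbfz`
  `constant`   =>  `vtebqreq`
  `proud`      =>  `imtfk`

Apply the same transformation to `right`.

mhdsq

i(8)→h(7) and s(18)→b(1) fit y≡15x+17 (mod 26); the inverse of 15 mod 26 is 7. Treating letters as 0–25, the rule is x ↦ 15x + 17 (mod 26).
Applying it to right: r(17)→15·17+17≡12=m; i(8)→15·8+17≡7=h; g(6)→15·6+17≡3=d; h(7)→15·7+17≡18=s; t(19)→15·19+17≡16=q (all mod 26).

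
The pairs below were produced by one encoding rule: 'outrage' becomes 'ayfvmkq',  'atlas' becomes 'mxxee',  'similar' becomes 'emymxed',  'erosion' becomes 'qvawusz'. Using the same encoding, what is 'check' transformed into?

olqgw

A repeating key of period 2 is used — shifts +12, +4 over and over.
For check: c+12=o, h+4=l, e+12=q, c+4=g, k+12=w.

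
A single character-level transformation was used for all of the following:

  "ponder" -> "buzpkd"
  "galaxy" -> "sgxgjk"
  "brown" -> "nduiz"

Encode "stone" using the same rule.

The shift depends on letter class: consonant p→b is +12, but vowel o→u is +6. Vowels shift forward by 6 and consonants shift forward by 12.
On stone: s(cons)+12=e, t(cons)+12=f, o(vowel)+6=u, n(cons)+12=z, e(vowel)+6=k.

efuzk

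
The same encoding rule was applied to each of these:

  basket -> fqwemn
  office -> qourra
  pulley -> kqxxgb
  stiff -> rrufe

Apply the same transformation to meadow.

iapmqy

The output letters match the input read backwards, each shifted +12: basket reversed is teksab. Two steps: reverse the string, then apply a Caesar shift of +12.
Applying it to meadow: reverse → wodaem; then shift: w+12=i, o+12=a, d+12=p, a+12=m, e+12=q, m+12=y.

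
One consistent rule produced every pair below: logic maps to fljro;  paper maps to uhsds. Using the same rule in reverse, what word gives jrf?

Two steps: reverse the string, then apply a Caesar shift of +3.
Undoing it on jrf: shift back: j−3=g, r−3=o, f−3=c → goc; then reverse → cog.

cog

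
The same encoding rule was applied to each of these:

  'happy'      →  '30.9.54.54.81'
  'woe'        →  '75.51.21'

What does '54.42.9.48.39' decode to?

h(#8)→30 and a(#1)→9: differences scale by 3, so n = 3·pos + 6. Each letter becomes 3×(its alphabet position, a=1..z=26) + 6.
Undoing it on 54.42.9.48.39: 54→(54−6)÷3=16=p, 42→(42−6)÷3=12=l, 9→(9−6)÷3=1=a, 48→(48−6)÷3=14=n, 39→(39−6)÷3=11=k.

plank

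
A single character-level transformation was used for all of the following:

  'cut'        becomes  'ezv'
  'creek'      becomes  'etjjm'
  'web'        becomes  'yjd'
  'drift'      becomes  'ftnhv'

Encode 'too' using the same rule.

vtt

The shift depends on letter class: consonant c→e is +2, but vowel u→z is +5. The rule splits by letter class: vowels +5, consonants +2.
Applying it to too: t(cons)+2=v, o(vowel)+5=t, o(vowel)+5=t.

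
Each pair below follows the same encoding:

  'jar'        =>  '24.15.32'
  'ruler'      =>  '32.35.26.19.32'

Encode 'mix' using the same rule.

27.23.38

j is letter #10 and maps to 24: an offset of 14. The number is (letter's place in the alphabet, a=1) + 14.
On mix: m=13→27, i=9→23, x=24→38.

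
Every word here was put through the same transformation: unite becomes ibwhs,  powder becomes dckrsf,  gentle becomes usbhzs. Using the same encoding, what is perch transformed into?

Compare letters: u→i is +14, n→b is +14, i→w is +14 — a constant shift. Each letter is shifted forward by 14 in the alphabet (a Caesar shift of +14).
On perch: p+14=d, e+14=s, r+14=f, c+14=q, h+14=v.

dsfqv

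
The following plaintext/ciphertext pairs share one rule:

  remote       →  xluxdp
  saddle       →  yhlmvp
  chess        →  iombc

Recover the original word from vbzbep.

pursue

Letter i (0-indexed) is shifted by i+6, so successive shifts are 6, 7, 8, ….
Reversing it on vbzbep: v−6=p, b−7=u, z−8=r, b−9=s, e−10=u, p−11=e.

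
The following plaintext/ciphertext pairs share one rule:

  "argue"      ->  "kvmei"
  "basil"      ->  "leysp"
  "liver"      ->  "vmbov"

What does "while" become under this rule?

Shifts by position in argue: pos 0: a→k (+10), pos 1: r→v (+4), pos 2: g→m (+6), pos 3: u→e (+10), pos 4: e→i (+4) — repeating every 3. It's a Vigenère-style cipher with numeric key [10,4,6]: position i shifts by key[i mod 3].
On while: w+10=g, h+4=l, i+6=o, l+10=v, e+4=i.

glovi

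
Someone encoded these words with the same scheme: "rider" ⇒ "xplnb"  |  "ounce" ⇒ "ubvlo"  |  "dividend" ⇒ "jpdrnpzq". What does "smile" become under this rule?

The shift increases by 1 at each position, starting from +6: 6, 7, 8, ….
Applying it to smile: s+6=y, m+7=t, i+8=q, l+9=u, e+10=o.

ytquo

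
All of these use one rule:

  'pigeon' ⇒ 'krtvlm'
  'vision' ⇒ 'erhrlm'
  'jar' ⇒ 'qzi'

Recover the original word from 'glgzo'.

Each pair mirrors across the alphabet (p↔k, i↔r, g↔t): positions sum to 25. Letters are reflected about the middle of the alphabet (position → 25−position): Atbash.
Undoing it on glgzo: g↔t, l↔o, g↔t, z↔a, o↔l.

total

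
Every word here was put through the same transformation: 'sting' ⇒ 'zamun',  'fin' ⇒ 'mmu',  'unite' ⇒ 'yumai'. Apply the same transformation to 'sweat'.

zdiea

The rule splits by letter class: vowels +4, consonants +7.
For sweat: s(cons)+7=z, w(cons)+7=d, e(vowel)+4=i, a(vowel)+4=e, t(cons)+7=a.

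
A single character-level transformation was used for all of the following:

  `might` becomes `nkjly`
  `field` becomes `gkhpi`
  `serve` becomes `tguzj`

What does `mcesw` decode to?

In might: m→n is +1, i→k is +2, g→j is +3, h→l is +4 — the shift increases by 1 each position. Letter i (0-indexed) is shifted by i+1, so successive shifts are 1, 2, 3, ….
Reversing it on mcesw: m−1=l, c−2=a, e−3=b, s−4=o, w−5=r.

labor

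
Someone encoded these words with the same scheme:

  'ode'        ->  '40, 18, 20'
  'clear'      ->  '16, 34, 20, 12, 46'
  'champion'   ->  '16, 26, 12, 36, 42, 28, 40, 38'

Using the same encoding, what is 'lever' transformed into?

34, 20, 54, 20, 46

o(#15)→40 and d(#4)→18: differences scale by 2, so n = 2·pos + 10. The formula is n = 2×(alphabet index, a=1) + 10.
Applying it to lever: l=12→34, e=5→20, v=22→54, e=5→20, r=18→46.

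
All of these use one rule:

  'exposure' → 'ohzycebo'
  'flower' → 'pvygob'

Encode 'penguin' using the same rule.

zoxqesx

Every letter moves 10 places later in the alphabet, wrapping around z→a.
Applying it to penguin: p+10=z, e+10=o, n+10=x, g+10=q, u+10=e, i+10=s, n+10=x.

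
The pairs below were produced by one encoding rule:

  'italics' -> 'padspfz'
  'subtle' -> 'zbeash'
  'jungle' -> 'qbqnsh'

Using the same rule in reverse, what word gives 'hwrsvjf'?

The shifts repeat in a cycle of length 3: positions 0,1,… shift by +7, +7, +3, then the pattern repeats.
Reversing it on hwrsvjf: h−7=a, w−7=p, r−3=o, s−7=l, v−7=o, j−3=g, f−7=y.

apology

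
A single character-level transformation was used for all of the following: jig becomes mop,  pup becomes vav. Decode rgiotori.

The output letters match the input read backwards, each shifted +6: jig reversed is gij. The word is reversed, then every letter is shifted forward by 6.
Decoding rgiotori: shift back: r−6=l, g−6=a, i−6=c, o−6=i, t−6=n, o−6=i, r−6=l, i−6=c → lacinilc; then reverse → clinical.

clinical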